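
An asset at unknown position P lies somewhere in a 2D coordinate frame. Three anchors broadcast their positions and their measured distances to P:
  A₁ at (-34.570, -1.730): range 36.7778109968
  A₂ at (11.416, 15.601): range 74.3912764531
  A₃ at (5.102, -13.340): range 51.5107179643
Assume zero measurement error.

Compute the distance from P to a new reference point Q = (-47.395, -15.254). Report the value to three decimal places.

23.986

eq1: (x + 34.570)² + (y + 1.730)² = 36.7778109968²
eq2: (x − 11.416)² + (y − 15.601)² = 74.3912764531²
eq3: (x − 5.102)² + (y + 13.340)² = 51.5107179643²
eq3−eq2, eq3−eq1 (x²,y² cancel):
  12.628·x + 57.882·y = -2710.977694
  -79.344·x + 23.220·y = 2294.838479
det = 12.628·23.220 − 57.882·-79.344 = 4885.811568
x = (-2710.977694·23.220 − 57.882·2294.838479) / 4885.811568 = -40.070875
y = (12.628·2294.838479 − -2710.977694·-79.344) / 4885.811568 = -38.094100
|P − Q| = √((-40.070875 − -47.395)² + (-38.094100 − -15.254)²) = 23.985683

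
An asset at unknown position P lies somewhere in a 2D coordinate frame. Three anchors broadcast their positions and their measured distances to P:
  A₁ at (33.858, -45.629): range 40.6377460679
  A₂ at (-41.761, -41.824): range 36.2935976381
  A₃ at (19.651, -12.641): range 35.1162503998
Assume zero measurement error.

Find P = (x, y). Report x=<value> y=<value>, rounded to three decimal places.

eq1: (x − 33.858)² + (y + 45.629)² = 40.6377460679²
eq2: (x + 41.761)² + (y + 41.824)² = 36.2935976381²
eq3: (x − 19.651)² + (y + 12.641)² = 35.1162503998²
eq1−eq2, eq1−eq3 (x²,y² cancel):
  -151.238·x + 7.610·y = 599.059468
  -28.414·x + 65.976·y = -2264.137760
det = -151.238·65.976 − 7.610·-28.414 = -9761.847748
x = (599.059468·65.976 − 7.610·-2264.137760) / -9761.847748 = -5.813821
y = (-151.238·-2264.137760 − 599.059468·-28.414) / -9761.847748 = -36.821445

x=-5.814 y=-36.821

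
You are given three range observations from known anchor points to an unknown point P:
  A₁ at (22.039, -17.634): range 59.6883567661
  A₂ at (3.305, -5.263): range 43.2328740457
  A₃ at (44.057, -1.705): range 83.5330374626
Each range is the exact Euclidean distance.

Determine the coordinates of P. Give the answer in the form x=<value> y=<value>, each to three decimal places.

x=-37.630 y=-19.171

eq1: (x − 22.039)² + (y + 17.634)² = 59.6883567661²
eq2: (x − 3.305)² + (y + 5.263)² = 43.2328740457²
eq3: (x − 44.057)² + (y + 1.705)² = 83.5330374626²
eq1−eq3, eq1−eq2 (x²,y² cancel):
  44.036·x + 31.858·y = -2267.817617
  -37.468·x + 24.742·y = 935.565252
det = 44.036·24.742 − 31.858·-37.468 = 2283.194256
x = (-2267.817617·24.742 − 31.858·935.565252) / 2283.194256 = -37.629554
y = (44.036·935.565252 − -2267.817617·-37.468) / 2283.194256 = -19.171404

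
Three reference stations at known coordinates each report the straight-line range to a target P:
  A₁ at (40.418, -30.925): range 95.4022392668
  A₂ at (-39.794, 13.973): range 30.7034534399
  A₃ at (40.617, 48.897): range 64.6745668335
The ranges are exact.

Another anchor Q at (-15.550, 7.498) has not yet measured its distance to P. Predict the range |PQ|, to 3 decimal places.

eq1: (x − 40.418)² + (y + 30.925)² = 95.4022392668²
eq2: (x + 39.794)² + (y − 13.973)² = 30.7034534399²
eq3: (x − 40.617)² + (y − 48.897)² = 64.6745668335²
eq2−eq1, eq2−eq3 (x²,y² cancel):
  160.424·x − 89.796·y = -7347.722020
  160.822·x + 69.848·y = -978.247409
det = 160.424·69.848 − -89.796·160.822 = 25646.467864
x = (-7347.722020·69.848 − -89.796·-978.247409) / 25646.467864 = -23.436615
y = (160.424·-978.247409 − -7347.722020·160.822) / 25646.467864 = 39.956418
|P − Q| = √((-23.436615 − -15.550)² + (39.956418 − 7.498)²) = 33.402808

33.403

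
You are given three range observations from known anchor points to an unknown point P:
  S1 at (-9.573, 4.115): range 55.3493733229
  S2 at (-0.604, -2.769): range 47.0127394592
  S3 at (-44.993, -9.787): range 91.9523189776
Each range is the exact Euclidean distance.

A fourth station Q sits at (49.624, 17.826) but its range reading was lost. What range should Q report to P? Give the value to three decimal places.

eq1: (x + 9.573)² + (y − 4.115)² = 55.3493733229²
eq2: (x + 0.604)² + (y + 2.769)² = 47.0127394592²
eq3: (x + 44.993)² + (y + 9.787)² = 91.9523189776²
eq2−eq1, eq2−eq3 (x²,y² cancel):
  -17.938·x + 13.768·y = -752.812079
  -88.778·x − 14.036·y = -4132.908053
det = -17.938·-14.036 − 13.768·-88.778 = 1474.073272
x = (-752.812079·-14.036 − 13.768·-4132.908053) / 1474.073272 = 45.770010
y = (-17.938·-4132.908053 − -752.812079·-88.778) / 1474.073272 = 4.954268
|P − Q| = √((45.770010 − 49.624)² + (4.954268 − 17.826)²) = 13.436321

13.436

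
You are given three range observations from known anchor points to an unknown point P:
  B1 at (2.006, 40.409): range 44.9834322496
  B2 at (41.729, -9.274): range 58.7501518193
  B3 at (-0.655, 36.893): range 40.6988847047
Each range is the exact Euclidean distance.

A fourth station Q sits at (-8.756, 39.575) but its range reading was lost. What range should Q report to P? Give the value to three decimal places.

eq1: (x − 2.006)² + (y − 40.409)² = 44.9834322496²
eq2: (x − 41.729)² + (y + 9.274)² = 58.7501518193²
eq3: (x + 0.655)² + (y − 36.893)² = 40.6988847047²
eq2−eq3, eq2−eq1 (x²,y² cancel):
  -84.768·x + 92.334·y = 1329.387080
  -79.446·x + 99.366·y = 1237.665962
det = -84.768·99.366 − 92.334·-79.446 = -1087.490124
x = (1329.387080·99.366 − 92.334·1237.665962) / -1087.490124 = -16.383806
y = (-84.768·1237.665962 − 1329.387080·-79.446) / -1087.490124 = -0.643700
|P − Q| = √((-16.383806 − -8.756)² + (-0.643700 − 39.575)²) = 40.935648

40.936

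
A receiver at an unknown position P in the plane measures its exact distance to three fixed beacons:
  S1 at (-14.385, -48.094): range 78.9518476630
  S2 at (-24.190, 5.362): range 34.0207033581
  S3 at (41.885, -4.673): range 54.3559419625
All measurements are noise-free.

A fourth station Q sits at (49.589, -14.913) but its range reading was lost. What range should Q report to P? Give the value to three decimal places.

eq1: (x + 14.385)² + (y + 48.094)² = 78.9518476630²
eq2: (x + 24.190)² + (y − 5.362)² = 34.0207033581²
eq3: (x − 41.885)² + (y + 4.673)² = 54.3559419625²
eq3−eq2, eq3−eq1 (x²,y² cancel):
  -132.150·x + 20.070·y = 634.877160
  -112.540·x − 86.842·y = -2535.054916
det = -132.150·-86.842 − 20.070·-112.540 = 13734.848100
x = (634.877160·-86.842 − 20.070·-2535.054916) / 13734.848100 = -0.309829
y = (-132.150·-2535.054916 − 634.877160·-112.540) / 13734.848100 = 29.593089
|P − Q| = √((-0.309829 − 49.589)² + (29.593089 − -14.913)²) = 66.863182

66.863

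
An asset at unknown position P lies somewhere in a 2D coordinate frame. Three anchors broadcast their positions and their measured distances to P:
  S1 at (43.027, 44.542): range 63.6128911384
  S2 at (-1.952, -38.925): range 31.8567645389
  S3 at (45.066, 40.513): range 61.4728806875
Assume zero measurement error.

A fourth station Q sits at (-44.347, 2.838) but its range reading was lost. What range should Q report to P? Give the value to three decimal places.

eq1: (x − 43.027)² + (y − 44.542)² = 63.6128911384²
eq2: (x + 1.952)² + (y + 38.925)² = 31.8567645389²
eq3: (x − 45.066)² + (y − 40.513)² = 61.4728806875²
eq3−eq1, eq3−eq2 (x²,y² cancel):
  -4.078·x + 8.058·y = -104.619891
  -94.036·x − 158.876·y = 610.780017
det = -4.078·-158.876 − 8.058·-94.036 = 1405.638416
x = (-104.619891·-158.876 − 8.058·610.780017) / 1405.638416 = 8.323566
y = (-4.078·610.780017 − -104.619891·-94.036) / 1405.638416 = -8.770959
|P − Q| = √((8.323566 − -44.347)² + (-8.770959 − 2.838)²) = 53.934743

53.935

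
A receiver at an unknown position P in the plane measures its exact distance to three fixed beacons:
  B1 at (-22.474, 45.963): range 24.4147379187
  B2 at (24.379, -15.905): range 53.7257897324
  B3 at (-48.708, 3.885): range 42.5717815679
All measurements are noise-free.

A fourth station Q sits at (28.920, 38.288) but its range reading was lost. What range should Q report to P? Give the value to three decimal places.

42.620

eq1: (x + 22.474)² + (y − 45.963)² = 24.4147379187²
eq2: (x − 24.379)² + (y + 15.905)² = 53.7257897324²
eq3: (x + 48.708)² + (y − 3.885)² = 42.5717815679²
eq3−eq2, eq3−eq1 (x²,y² cancel):
  146.174·x − 39.580·y = -2614.361719
  52.468·x + 84.156·y = 1446.392714
det = 146.174·84.156 − -39.580·52.468 = 14378.102584
x = (-2614.361719·84.156 − -39.580·1446.392714) / 14378.102584 = -11.320409
y = (146.174·1446.392714 − -2614.361719·52.468) / 14378.102584 = 24.244878
|P − Q| = √((-11.320409 − 28.920)² + (24.244878 − 38.288)²) = 42.620415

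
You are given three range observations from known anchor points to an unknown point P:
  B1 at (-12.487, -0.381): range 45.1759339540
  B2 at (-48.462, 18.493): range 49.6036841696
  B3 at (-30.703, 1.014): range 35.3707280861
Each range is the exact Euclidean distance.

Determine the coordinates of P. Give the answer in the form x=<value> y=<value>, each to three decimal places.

eq1: (x + 12.487)² + (y + 0.381)² = 45.1759339540²
eq2: (x + 48.462)² + (y − 18.493)² = 49.6036841696²
eq3: (x + 30.703)² + (y − 1.014)² = 35.3707280861²
eq3−eq2, eq3−eq1 (x²,y² cancel):
  -35.518·x + 34.958·y = 537.417010
  36.432·x − 2.790·y = -1577.408678
det = -35.518·-2.790 − 34.958·36.432 = -1174.494636
x = (537.417010·-2.790 − 34.958·-1577.408678) / -1174.494636 = -45.673822
y = (-35.518·-1577.408678 − 537.417010·36.432) / -1174.494636 = -31.032262

x=-45.674 y=-31.032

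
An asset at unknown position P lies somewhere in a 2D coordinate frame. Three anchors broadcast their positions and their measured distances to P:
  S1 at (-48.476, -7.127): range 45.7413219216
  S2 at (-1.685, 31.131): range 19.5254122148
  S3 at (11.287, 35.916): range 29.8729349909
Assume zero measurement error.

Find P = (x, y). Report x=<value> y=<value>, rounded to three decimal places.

x=-7.099 y=12.371

eq1: (x + 48.476)² + (y + 7.127)² = 45.7413219216²
eq2: (x + 1.685)² + (y − 31.131)² = 19.5254122148²
eq3: (x − 11.287)² + (y − 35.916)² = 29.8729349909²
eq1−eq2, eq1−eq3 (x²,y² cancel):
  93.582·x + 76.516·y = 282.288490
  119.526·x + 86.086·y = 216.515006
det = 93.582·86.086 − 76.516·119.526 = -1089.551364
x = (282.288490·86.086 − 76.516·216.515006) / -1089.551364 = -7.098541
y = (93.582·216.515006 − 282.288490·119.526) / -1089.551364 = 12.371061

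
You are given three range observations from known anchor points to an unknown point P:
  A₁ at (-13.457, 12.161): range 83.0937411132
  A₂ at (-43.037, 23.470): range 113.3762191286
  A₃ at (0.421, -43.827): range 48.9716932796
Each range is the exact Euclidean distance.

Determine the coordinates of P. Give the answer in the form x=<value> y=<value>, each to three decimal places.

x=49.366 y=-42.224

eq1: (x + 13.457)² + (y − 12.161)² = 83.0937411132²
eq2: (x + 43.037)² + (y − 23.470)² = 113.3762191286²
eq3: (x − 0.421)² + (y + 43.827)² = 48.9716932796²
eq1−eq2, eq1−eq3 (x²,y² cancel):
  -59.160·x + 22.618·y = -3875.553753
  27.756·x − 111.976·y = 6098.345470
det = -59.160·-111.976 − 22.618·27.756 = 5996.714952
x = (-3875.553753·-111.976 − 22.618·6098.345470) / 5996.714952 = 49.366467
y = (-59.160·6098.345470 − -3875.553753·27.756) / 5996.714952 = -42.224493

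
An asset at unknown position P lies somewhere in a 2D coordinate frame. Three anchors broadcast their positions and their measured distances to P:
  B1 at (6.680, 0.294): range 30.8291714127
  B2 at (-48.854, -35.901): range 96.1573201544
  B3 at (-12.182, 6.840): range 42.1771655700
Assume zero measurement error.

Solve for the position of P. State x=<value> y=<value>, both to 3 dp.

x=26.321 y=24.057

eq1: (x − 6.680)² + (y − 0.294)² = 30.8291714127²
eq2: (x + 48.854)² + (y + 35.901)² = 96.1573201544²
eq3: (x + 12.182)² + (y − 6.840)² = 42.1771655700²
eq1−eq3, eq1−eq2 (x²,y² cancel):
  -37.724·x + 13.092·y = -677.997598
  -111.068·x − 72.390·y = -4664.906128
det = -37.724·-72.390 − 13.092·-111.068 = 4184.942616
x = (-677.997598·-72.390 − 13.092·-4664.906128) / 4184.942616 = 26.321316
y = (-37.724·-4664.906128 − -677.997598·-111.068) / 4184.942616 = 24.056502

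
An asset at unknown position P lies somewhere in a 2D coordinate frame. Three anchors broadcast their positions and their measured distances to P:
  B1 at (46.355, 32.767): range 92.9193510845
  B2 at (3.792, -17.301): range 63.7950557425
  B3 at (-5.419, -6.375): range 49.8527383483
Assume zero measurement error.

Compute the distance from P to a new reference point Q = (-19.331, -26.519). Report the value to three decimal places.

eq1: (x − 46.355)² + (y − 32.767)² = 92.9193510845²
eq2: (x − 3.792)² + (y + 17.301)² = 63.7950557425²
eq3: (x + 5.419)² + (y + 6.375)² = 49.8527383483²
eq1−eq2, eq1−eq3 (x²,y² cancel):
  -85.126·x − 100.136·y = 1655.438220
  -103.548·x − 78.284·y = 2996.254157
det = -85.126·-78.284 − -100.136·-103.548 = -3704.878744
x = (1655.438220·-78.284 − -100.136·2996.254157) / -3704.878744 = -46.003822
y = (-85.126·2996.254157 − 1655.438220·-103.548) / -3704.878744 = 22.576127
|P − Q| = √((-46.003822 − -19.331)² + (22.576127 − -26.519)²) = 55.872810

55.873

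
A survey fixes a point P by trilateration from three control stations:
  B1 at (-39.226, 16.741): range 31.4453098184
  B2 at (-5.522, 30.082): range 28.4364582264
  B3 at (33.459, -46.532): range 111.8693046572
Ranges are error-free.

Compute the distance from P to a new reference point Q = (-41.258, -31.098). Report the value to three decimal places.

eq1: (x + 39.226)² + (y − 16.741)² = 31.4453098184²
eq2: (x + 5.522)² + (y − 30.082)² = 28.4364582264²
eq3: (x − 33.459)² + (y + 46.532)² = 111.8693046572²
eq2−eq3, eq2−eq1 (x²,y² cancel):
  77.962·x − 153.228·y = -9356.796671
  -67.408·x − 26.682·y = 703.345596
det = 77.962·-26.682 − -153.228·-67.408 = -12408.975108
x = (-9356.796671·-26.682 − -153.228·703.345596) / -12408.975108 = -28.804175
y = (77.962·703.345596 − -9356.796671·-67.408) / -12408.975108 = 46.409048
|P − Q| = √((-28.804175 − -41.258)² + (46.409048 − -31.098)²) = 78.501212

78.501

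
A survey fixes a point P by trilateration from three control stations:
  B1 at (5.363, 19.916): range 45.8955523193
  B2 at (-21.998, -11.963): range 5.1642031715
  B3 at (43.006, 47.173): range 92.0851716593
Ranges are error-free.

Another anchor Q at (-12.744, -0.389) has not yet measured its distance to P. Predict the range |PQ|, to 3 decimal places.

18.804

eq1: (x − 5.363)² + (y − 19.916)² = 45.8955523193²
eq2: (x + 21.998)² + (y + 11.963)² = 5.1642031715²
eq3: (x − 43.006)² + (y − 47.173)² = 92.0851716593²
eq2−eq1, eq2−eq3 (x²,y² cancel):
  54.722·x + 63.758·y = -2281.349276
  130.008·x + 118.272·y = -5005.227253
det = 54.722·118.272 − 63.758·130.008 = -1816.969680
x = (-2281.349276·118.272 − 63.758·-5005.227253) / -1816.969680 = -27.135036
y = (54.722·-5005.227253 − -2281.349276·130.008) / -1816.969680 = -12.492014
|P − Q| = √((-27.135036 − -12.744)² + (-12.492014 − -0.389)²) = 18.803852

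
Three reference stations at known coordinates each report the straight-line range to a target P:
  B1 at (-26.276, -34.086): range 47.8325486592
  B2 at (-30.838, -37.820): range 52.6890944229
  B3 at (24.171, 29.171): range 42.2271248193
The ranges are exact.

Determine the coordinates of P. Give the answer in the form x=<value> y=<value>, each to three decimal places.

x=-14.532 y=12.282

eq1: (x + 26.276)² + (y + 34.086)² = 47.8325486592²
eq2: (x + 30.838)² + (y + 37.820)² = 52.6890944229²
eq3: (x − 24.171)² + (y − 29.171)² = 42.2271248193²
eq2−eq3, eq2−eq1 (x²,y² cancel):
  110.018·x + 133.982·y = 46.860439
  9.124·x + 7.468·y = -40.863112
det = 110.018·7.468 − 133.982·9.124 = -400.837344
x = (46.860439·7.468 − 133.982·-40.863112) / -400.837344 = -14.531768
y = (110.018·-40.863112 − 46.860439·9.124) / -400.837344 = 12.282370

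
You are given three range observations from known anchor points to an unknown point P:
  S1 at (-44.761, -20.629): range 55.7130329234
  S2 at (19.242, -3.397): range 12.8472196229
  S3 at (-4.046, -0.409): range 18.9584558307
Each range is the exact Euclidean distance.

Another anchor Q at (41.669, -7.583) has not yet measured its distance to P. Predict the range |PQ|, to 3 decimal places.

eq1: (x + 44.761)² + (y + 20.629)² = 55.7130329234²
eq2: (x − 19.242)² + (y + 3.397)² = 12.8472196229²
eq3: (x + 4.046)² + (y + 0.409)² = 18.9584558307²
eq1−eq2, eq1−eq3 (x²,y² cancel):
  128.006·x + 34.464·y = 891.582396
  81.430·x + 40.440·y = 331.953625
det = 128.006·40.440 − 34.464·81.430 = 2370.159120
x = (891.582396·40.440 − 34.464·331.953625) / 2370.159120 = 10.385439
y = (128.006·331.953625 − 891.582396·81.430) / 2370.159120 = -12.703577
|P − Q| = √((10.385439 − 41.669)² + (-12.703577 − -7.583)²) = 31.699866

31.700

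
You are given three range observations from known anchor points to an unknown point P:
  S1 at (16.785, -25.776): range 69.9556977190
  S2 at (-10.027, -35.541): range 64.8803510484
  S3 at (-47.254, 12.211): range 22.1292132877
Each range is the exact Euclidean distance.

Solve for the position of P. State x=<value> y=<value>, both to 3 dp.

eq1: (x − 16.785)² + (y + 25.776)² = 69.9556977190²
eq2: (x + 10.027)² + (y + 35.541)² = 64.8803510484²
eq3: (x + 47.254)² + (y − 12.211)² = 22.1292132877²
eq2−eq1, eq2−eq3 (x²,y² cancel):
  53.624·x + 19.530·y = -1101.904700
  -74.454·x + 95.504·y = 4738.103498
det = 53.624·95.504 − 19.530·-74.454 = 6575.393116
x = (-1101.904700·95.504 − 19.530·4738.103498) / 6575.393116 = -30.077512
y = (53.624·4738.103498 − -1101.904700·-74.454) / 6575.393116 = 26.163432

x=-30.078 y=26.163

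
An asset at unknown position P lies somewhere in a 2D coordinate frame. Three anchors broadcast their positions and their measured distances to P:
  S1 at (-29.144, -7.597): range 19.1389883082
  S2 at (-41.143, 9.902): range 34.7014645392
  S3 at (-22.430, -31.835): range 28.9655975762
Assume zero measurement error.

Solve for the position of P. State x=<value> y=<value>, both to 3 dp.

x=-10.107 y=-5.621

eq1: (x + 29.144)² + (y + 7.597)² = 19.1389883082²
eq2: (x + 41.143)² + (y − 9.902)² = 34.7014645392²
eq3: (x + 22.430)² + (y + 31.835)² = 28.9655975762²
eq1−eq2, eq1−eq3 (x²,y² cancel):
  -23.998·x + 34.998·y = 45.818140
  13.428·x − 48.476·y = 136.780011
det = -23.998·-48.476 − 34.998·13.428 = 693.373904
x = (45.818140·-48.476 − 34.998·136.780011) / 693.373904 = -10.107255
y = (-23.998·136.780011 − 45.818140·13.428) / 693.373904 = -5.621343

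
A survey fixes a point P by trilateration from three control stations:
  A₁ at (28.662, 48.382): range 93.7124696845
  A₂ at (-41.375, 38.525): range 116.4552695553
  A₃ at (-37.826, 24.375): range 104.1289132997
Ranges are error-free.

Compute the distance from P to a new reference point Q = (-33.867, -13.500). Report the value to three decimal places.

eq1: (x − 28.662)² + (y − 48.382)² = 93.7124696845²
eq2: (x + 41.375)² + (y − 38.525)² = 116.4552695553²
eq3: (x + 37.826)² + (y − 24.375)² = 104.1289132997²
eq3−eq1, eq3−eq2 (x²,y² cancel):
  132.976·x + 48.014·y = 3198.184878
  -7.098·x + 28.300·y = -1547.879873
det = 132.976·28.300 − 48.014·-7.098 = 4104.024172
x = (3198.184878·28.300 − 48.014·-1547.879873) / 4104.024172 = 40.162662
y = (132.976·-1547.879873 − 3198.184878·-7.098) / 4104.024172 = -44.622095
|P − Q| = √((40.162662 − -33.867)² + (-44.622095 − -13.500)²) = 80.305515

80.306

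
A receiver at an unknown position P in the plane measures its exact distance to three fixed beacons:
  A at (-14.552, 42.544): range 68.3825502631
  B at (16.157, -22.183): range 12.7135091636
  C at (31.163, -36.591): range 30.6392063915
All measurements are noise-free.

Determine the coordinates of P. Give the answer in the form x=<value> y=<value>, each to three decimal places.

eq1: (x + 14.552)² + (y − 42.544)² = 68.3825502631²
eq2: (x − 16.157)² + (y + 22.183)² = 12.7135091636²
eq3: (x − 31.163)² + (y + 36.591)² = 30.6392063915²
eq1−eq2, eq1−eq3 (x²,y² cancel):
  61.418·x − 129.454·y = 3245.921363
  91.430·x − 158.270·y = 4025.693422
det = 61.418·-158.270 − -129.454·91.430 = 2115.352360
x = (3245.921363·-158.270 − -129.454·4025.693422) / 2115.352360 = 3.503030
y = (61.418·4025.693422 − 3245.921363·91.430) / 2115.352360 = -23.411963

x=3.503 y=-23.412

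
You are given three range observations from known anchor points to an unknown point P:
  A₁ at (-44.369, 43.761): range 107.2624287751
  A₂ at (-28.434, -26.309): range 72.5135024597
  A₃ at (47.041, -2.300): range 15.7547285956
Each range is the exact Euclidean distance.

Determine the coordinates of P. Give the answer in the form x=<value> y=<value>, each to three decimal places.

x=43.563 y=-17.666

eq1: (x + 44.369)² + (y − 43.761)² = 107.2624287751²
eq2: (x + 28.434)² + (y + 26.309)² = 72.5135024597²
eq3: (x − 47.041)² + (y + 2.300)² = 15.7547285956²
eq1−eq2, eq1−eq3 (x²,y² cancel):
  31.870·x − 140.140·y = 3864.043143
  182.820·x − 92.122·y = 9591.529553
det = 31.870·-92.122 − -140.140·182.820 = 22684.466660
x = (3864.043143·-92.122 − -140.140·9591.529553) / 22684.466660 = 43.562566
y = (31.870·9591.529553 − 3864.043143·182.820) / 22684.466660 = -17.665935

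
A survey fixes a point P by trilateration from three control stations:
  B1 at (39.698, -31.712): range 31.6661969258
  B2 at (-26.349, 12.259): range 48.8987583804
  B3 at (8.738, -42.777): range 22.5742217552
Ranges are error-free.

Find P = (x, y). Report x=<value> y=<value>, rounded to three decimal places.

x=10.179 y=-20.249

eq1: (x − 39.698)² + (y + 31.712)² = 31.6661969258²
eq2: (x + 26.349)² + (y − 12.259)² = 48.8987583804²
eq3: (x − 8.738)² + (y + 42.777)² = 22.5742217552²
eq3−eq2, eq3−eq1 (x²,y² cancel):
  -70.174·x + 110.072·y = -2943.164574
  61.920·x + 22.130·y = 182.205235
det = -70.174·22.130 − 110.072·61.920 = -8368.608860
x = (-2943.164574·22.130 − 110.072·182.205235) / -8368.608860 = 10.179461
y = (-70.174·182.205235 − -2943.164574·61.920) / -8368.608860 = -20.248847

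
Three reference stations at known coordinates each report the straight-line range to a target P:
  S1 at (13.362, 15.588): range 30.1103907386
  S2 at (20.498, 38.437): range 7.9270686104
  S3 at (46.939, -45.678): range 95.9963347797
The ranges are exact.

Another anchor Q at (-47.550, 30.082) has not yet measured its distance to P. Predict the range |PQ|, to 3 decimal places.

eq1: (x − 13.362)² + (y − 15.588)² = 30.1103907386²
eq2: (x − 20.498)² + (y − 38.437)² = 7.9270686104²
eq3: (x − 46.939)² + (y + 45.678)² = 95.9963347797²
eq1−eq2, eq1−eq3 (x²,y² cancel):
  14.272·x + 45.698·y = 2319.839399
  67.154·x − 122.532·y = -4440.440044
det = 14.272·-122.532 − 45.698·67.154 = -4817.580196
x = (2319.839399·-122.532 − 45.698·-4440.440044) / -4817.580196 = 16.883026
y = (14.272·-4440.440044 − 2319.839399·67.154) / -4817.580196 = 45.491813
|P − Q| = √((16.883026 − -47.550)² + (45.491813 − 30.082)²) = 66.250111

66.250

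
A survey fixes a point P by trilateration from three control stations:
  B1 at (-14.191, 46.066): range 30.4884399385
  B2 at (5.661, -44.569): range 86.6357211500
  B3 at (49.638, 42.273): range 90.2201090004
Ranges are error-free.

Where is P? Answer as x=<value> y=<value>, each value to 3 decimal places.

eq1: (x + 14.191)² + (y − 46.066)² = 30.4884399385²
eq2: (x − 5.661)² + (y + 44.569)² = 86.6357211500²
eq3: (x − 49.638)² + (y − 42.273)² = 90.2201090004²
eq3−eq1, eq3−eq2 (x²,y² cancel):
  -127.658·x + 7.586·y = 5282.646362
  -87.954·x − 173.684·y = -1598.575002
det = -127.658·-173.684 − 7.586·-87.954 = 22839.371116
x = (5282.646362·-173.684 − 7.586·-1598.575002) / 22839.371116 = -39.641388
y = (-127.658·-1598.575002 − 5282.646362·-87.954) / 22839.371116 = 29.278423

x=-39.641 y=29.278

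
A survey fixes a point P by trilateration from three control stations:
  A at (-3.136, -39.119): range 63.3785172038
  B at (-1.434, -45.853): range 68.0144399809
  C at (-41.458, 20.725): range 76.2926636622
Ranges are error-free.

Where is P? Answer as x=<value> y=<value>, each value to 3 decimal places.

x=34.334 y=11.997

eq1: (x + 3.136)² + (y + 39.119)² = 63.3785172038²
eq2: (x + 1.434)² + (y + 45.853)² = 68.0144399809²
eq3: (x + 41.458)² + (y − 20.725)² = 76.2926636622²
eq2−eq1, eq2−eq3 (x²,y² cancel):
  -3.404·x + 13.468·y = 44.704295
  -80.048·x + 133.156·y = -1150.869059
det = -3.404·133.156 − 13.468·-80.048 = 624.823440
x = (44.704295·133.156 − 13.468·-1150.869059) / 624.823440 = 34.333778
y = (-3.404·-1150.869059 − 44.704295·-80.048) / 624.823440 = 11.997065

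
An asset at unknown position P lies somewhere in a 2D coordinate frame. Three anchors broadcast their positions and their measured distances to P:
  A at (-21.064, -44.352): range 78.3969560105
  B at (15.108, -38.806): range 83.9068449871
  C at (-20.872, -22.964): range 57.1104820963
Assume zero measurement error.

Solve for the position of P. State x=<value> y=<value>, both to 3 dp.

eq1: (x + 21.064)² + (y + 44.352)² = 78.3969560105²
eq2: (x − 15.108)² + (y + 38.806)² = 83.9068449871²
eq3: (x + 20.872)² + (y + 22.964)² = 57.1104820963²
eq1−eq2, eq1−eq3 (x²,y² cancel):
  72.344·x + 11.092·y = -1570.910624
  0.384·x + 42.776·y = 1436.669226
det = 72.344·42.776 − 11.092·0.384 = 3090.327616
x = (-1570.910624·42.776 − 11.092·1436.669226) / 3090.327616 = -26.900969
y = (72.344·1436.669226 − -1570.910624·0.384) / 3090.327616 = 33.827361

x=-26.901 y=33.827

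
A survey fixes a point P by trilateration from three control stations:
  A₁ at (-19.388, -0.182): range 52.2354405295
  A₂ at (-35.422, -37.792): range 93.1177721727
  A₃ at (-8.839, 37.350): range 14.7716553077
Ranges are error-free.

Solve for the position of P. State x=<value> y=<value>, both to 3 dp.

eq1: (x + 19.388)² + (y + 0.182)² = 52.2354405295²
eq2: (x + 35.422)² + (y + 37.792)² = 93.1177721727²
eq3: (x + 8.839)² + (y − 37.350)² = 14.7716553077²
eq2−eq3, eq2−eq1 (x²,y² cancel):
  53.166·x + 150.284·y = 7242.914767
  32.068·x + 75.220·y = 3635.352567
det = 53.166·75.220 − 150.284·32.068 = -820.160792
x = (7242.914767·75.220 − 150.284·3635.352567) / -820.160792 = 1.857290
y = (53.166·3635.352567 − 7242.914767·32.068) / -820.160792 = 47.537796

x=1.857 y=47.538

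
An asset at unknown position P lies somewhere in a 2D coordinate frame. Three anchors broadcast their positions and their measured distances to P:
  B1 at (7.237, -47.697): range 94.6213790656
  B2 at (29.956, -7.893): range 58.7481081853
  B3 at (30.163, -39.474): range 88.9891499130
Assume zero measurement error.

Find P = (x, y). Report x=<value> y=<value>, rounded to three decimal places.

x=8.795 y=46.912

eq1: (x − 7.237)² + (y + 47.697)² = 94.6213790656²
eq2: (x − 29.956)² + (y + 7.893)² = 58.7481081853²
eq3: (x − 30.163)² + (y + 39.474)² = 88.9891499130²
eq1−eq3, eq1−eq2 (x²,y² cancel):
  45.852·x + 16.446·y = 1174.761841
  45.438·x + 79.608·y = 4134.148568
det = 45.852·79.608 − 16.446·45.438 = 2902.912668
x = (1174.761841·79.608 − 16.446·4134.148568) / 2902.912668 = 8.794696
y = (45.852·4134.148568 − 1174.761841·45.438) / 2902.912668 = 46.911556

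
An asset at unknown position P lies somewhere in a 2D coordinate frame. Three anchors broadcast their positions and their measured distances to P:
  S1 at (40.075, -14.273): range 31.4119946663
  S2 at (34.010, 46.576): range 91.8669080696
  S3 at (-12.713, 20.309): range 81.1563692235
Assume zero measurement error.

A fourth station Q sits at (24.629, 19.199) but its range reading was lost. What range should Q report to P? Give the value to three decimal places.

eq1: (x − 40.075)² + (y + 14.273)² = 31.4119946663²
eq2: (x − 34.010)² + (y − 46.576)² = 91.8669080696²
eq3: (x + 12.713)² + (y − 20.309)² = 81.1563692235²
eq1−eq2, eq1−eq3 (x²,y² cancel):
  -12.130·x + 121.698·y = -5936.535667
  -105.576·x + 69.164·y = -6835.291161
det = -12.130·69.164 − 121.698·-105.576 = 12009.428728
x = (-5936.535667·69.164 − 121.698·-6835.291161) / 12009.428728 = 35.076332
y = (-12.130·-6835.291161 − -5936.535667·-105.576) / 12009.428728 = -45.284719
|P − Q| = √((35.076332 − 24.629)² + (-45.284719 − 19.199)²) = 65.324550

65.325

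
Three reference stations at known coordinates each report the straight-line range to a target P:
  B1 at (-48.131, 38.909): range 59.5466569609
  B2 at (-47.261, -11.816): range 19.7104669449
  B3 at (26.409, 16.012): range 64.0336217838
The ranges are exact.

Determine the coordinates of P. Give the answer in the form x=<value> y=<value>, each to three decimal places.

eq1: (x + 48.131)² + (y − 38.909)² = 59.5466569609²
eq2: (x + 47.261)² + (y + 11.816)² = 19.7104669449²
eq3: (x − 26.409)² + (y − 16.012)² = 64.0336217838²
eq3−eq1, eq3−eq2 (x²,y² cancel):
  -149.080·x + 45.794·y = 3431.184381
  -147.340·x − 55.656·y = 5131.202764
det = -149.080·-55.656 − 45.794·-147.340 = 15044.484440
x = (3431.184381·-55.656 − 45.794·5131.202764) / 15044.484440 = -28.312323
y = (-149.080·5131.202764 − 3431.184381·-147.340) / 15044.484440 = -17.242798

x=-28.312 y=-17.243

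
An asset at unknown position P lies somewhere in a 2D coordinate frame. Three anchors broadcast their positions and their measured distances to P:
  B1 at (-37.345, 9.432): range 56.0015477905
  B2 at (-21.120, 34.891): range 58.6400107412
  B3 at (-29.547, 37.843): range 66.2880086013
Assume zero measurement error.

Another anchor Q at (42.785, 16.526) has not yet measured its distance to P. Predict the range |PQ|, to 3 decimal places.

39.916

eq1: (x + 37.345)² + (y − 9.432)² = 56.0015477905²
eq2: (x + 21.120)² + (y − 34.891)² = 58.6400107412²
eq3: (x + 29.547)² + (y − 37.843)² = 66.2880086013²
eq3−eq1, eq3−eq2 (x²,y² cancel):
  -15.596·x − 56.822·y = 436.420520
  16.854·x − 5.904·y = 313.767648
det = -15.596·-5.904 − -56.822·16.854 = 1049.756772
x = (436.420520·-5.904 − -56.822·313.767648) / 1049.756772 = 14.529345
y = (-15.596·313.767648 − 436.420520·16.854) / 1049.756772 = -11.668371
|P − Q| = √((14.529345 − 42.785)² + (-11.668371 − 16.526)²) = 39.916220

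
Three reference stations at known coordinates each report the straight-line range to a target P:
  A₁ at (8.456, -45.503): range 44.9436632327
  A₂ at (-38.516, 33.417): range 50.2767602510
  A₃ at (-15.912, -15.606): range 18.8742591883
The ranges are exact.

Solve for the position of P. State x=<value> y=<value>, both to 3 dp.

eq1: (x − 8.456)² + (y + 45.503)² = 44.9436632327²
eq2: (x + 38.516)² + (y − 33.417)² = 50.2767602510²
eq3: (x + 15.912)² + (y + 15.606)² = 18.8742591883²
eq3−eq2, eq3−eq1 (x²,y² cancel):
  -45.208·x + 98.046·y = -68.075796
  48.736·x − 59.794·y = -18.407240
det = -45.208·-59.794 − 98.046·48.736 = -2075.202704
x = (-68.075796·-59.794 − 98.046·-18.407240) / -2075.202704 = -2.831184
y = (-45.208·-18.407240 − -68.075796·48.736) / -2075.202704 = -1.999755

x=-2.831 y=-2.000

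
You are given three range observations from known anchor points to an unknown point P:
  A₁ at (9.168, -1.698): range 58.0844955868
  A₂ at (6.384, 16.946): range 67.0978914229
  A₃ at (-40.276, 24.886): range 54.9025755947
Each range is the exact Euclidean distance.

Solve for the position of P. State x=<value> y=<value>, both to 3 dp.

eq1: (x − 9.168)² + (y + 1.698)² = 58.0844955868²
eq2: (x − 6.384)² + (y − 16.946)² = 67.0978914229²
eq3: (x + 40.276)² + (y − 24.886)² = 54.9025755947²
eq1−eq2, eq1−eq3 (x²,y² cancel):
  -5.568·x + 37.288·y = -887.331462
  -98.888·x + 53.168·y = 2514.049565
det = -5.568·53.168 − 37.288·-98.888 = 3391.296320
x = (-887.331462·53.168 − 37.288·2514.049565) / 3391.296320 = -41.553880
y = (-5.568·2514.049565 − -887.331462·-98.888) / 3391.296320 = -30.001702

x=-41.554 y=-30.002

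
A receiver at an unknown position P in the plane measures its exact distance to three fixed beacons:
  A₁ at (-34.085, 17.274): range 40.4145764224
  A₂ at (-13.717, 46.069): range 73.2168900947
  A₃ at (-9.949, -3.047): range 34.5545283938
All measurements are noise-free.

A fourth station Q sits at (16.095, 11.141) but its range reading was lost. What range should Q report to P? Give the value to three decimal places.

eq1: (x + 34.085)² + (y − 17.274)² = 40.4145764224²
eq2: (x + 13.717)² + (y − 46.069)² = 73.2168900947²
eq3: (x + 9.949)² + (y + 3.047)² = 34.5545283938²
eq2−eq1, eq2−eq3 (x²,y² cancel):
  -40.736·x − 57.590·y = 2877.044459
  7.536·x − 98.232·y = 1964.455523
det = -40.736·-98.232 − -57.590·7.536 = 4435.576992
x = (2877.044459·-98.232 − -57.590·1964.455523) / 4435.576992 = -38.210325
y = (-40.736·1964.455523 − 2877.044459·7.536) / 4435.576992 = -22.929478
|P − Q| = √((-38.210325 − 16.095)² + (-22.929478 − 11.141)²) = 64.108235

64.108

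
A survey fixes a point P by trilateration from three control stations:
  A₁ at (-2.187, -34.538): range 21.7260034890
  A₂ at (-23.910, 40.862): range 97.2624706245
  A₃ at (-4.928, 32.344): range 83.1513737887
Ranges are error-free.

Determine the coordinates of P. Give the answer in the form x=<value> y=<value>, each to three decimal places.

eq1: (x + 2.187)² + (y + 34.538)² = 21.7260034890²
eq2: (x + 23.910)² + (y − 40.862)² = 97.2624706245²
eq3: (x + 4.928)² + (y − 32.344)² = 83.1513737887²
eq1−eq2, eq1−eq3 (x²,y² cancel):
  -43.446·x + 150.800·y = -7944.234233
  -5.482·x + 133.764·y = -6569.368628
det = -43.446·133.764 − 150.800·-5.482 = -4984.825144
x = (-7944.234233·133.764 − 150.800·-6569.368628) / -4984.825144 = 14.442183
y = (-43.446·-6569.368628 − -7944.234233·-5.482) / -4984.825144 = -48.519756

x=14.442 y=-48.520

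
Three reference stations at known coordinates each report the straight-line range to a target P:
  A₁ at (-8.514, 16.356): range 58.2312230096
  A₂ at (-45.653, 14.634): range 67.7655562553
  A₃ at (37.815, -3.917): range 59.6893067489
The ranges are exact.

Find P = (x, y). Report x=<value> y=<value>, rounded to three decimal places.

eq1: (x + 8.514)² + (y − 16.356)² = 58.2312230096²
eq2: (x + 45.653)² + (y − 14.634)² = 67.7655562553²
eq3: (x − 37.815)² + (y + 3.917)² = 59.6893067489²
eq1−eq2, eq1−eq3 (x²,y² cancel):
  -74.278·x − 3.444·y = 757.048152
  92.658·x − 40.546·y = 933.372175
det = -74.278·-40.546 − -3.444·92.658 = 3330.789940
x = (757.048152·-40.546 − -3.444·933.372175) / 3330.789940 = -8.250517
y = (-74.278·933.372175 − 757.048152·92.658) / 3330.789940 = -41.874627

x=-8.251 y=-41.875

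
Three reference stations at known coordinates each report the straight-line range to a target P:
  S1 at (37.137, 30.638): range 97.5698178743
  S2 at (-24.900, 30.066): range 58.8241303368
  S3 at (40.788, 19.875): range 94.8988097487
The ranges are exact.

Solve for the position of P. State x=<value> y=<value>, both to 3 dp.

x=-42.199 y=-26.157

eq1: (x − 37.137)² + (y − 30.638)² = 97.5698178743²
eq2: (x + 24.900)² + (y − 30.066)² = 58.8241303368²
eq3: (x − 40.788)² + (y − 19.875)² = 94.8988097487²
eq3−eq2, eq3−eq1 (x²,y² cancel):
  -131.376·x + 20.382·y = 5010.803569
  -7.302·x + 21.526·y = -254.918024
det = -131.376·21.526 − 20.382·-7.302 = -2679.170412
x = (5010.803569·21.526 − 20.382·-254.918024) / -2679.170412 = -42.198994
y = (-131.376·-254.918024 − 5010.803569·-7.302) / -2679.170412 = -26.156977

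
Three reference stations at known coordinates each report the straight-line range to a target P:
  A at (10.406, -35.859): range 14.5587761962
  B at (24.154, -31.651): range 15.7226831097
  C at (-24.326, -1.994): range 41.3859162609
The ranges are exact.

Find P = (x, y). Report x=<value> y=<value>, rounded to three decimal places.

eq1: (x − 10.406)² + (y + 35.859)² = 14.5587761962²
eq2: (x − 24.154)² + (y + 31.651)² = 15.7226831097²
eq3: (x + 24.326)² + (y + 1.994)² = 41.3859162609²
eq2−eq1, eq2−eq3 (x²,y² cancel):
  -27.496·x − 8.416·y = -155.804000
  -96.960·x + 59.314·y = -2455.062506
det = -27.496·59.314 − -8.416·-96.960 = -2446.913104
x = (-155.804000·59.314 − -8.416·-2455.062506) / -2446.913104 = 12.220771
y = (-27.496·-2455.062506 − -155.804000·-96.960) / -2446.913104 = -21.413773

x=12.221 y=-21.414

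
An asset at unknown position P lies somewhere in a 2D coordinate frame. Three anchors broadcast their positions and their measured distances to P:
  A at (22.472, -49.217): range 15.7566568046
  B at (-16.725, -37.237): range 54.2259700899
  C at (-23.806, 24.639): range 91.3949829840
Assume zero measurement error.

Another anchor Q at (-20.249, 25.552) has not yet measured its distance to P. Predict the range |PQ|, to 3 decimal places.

eq1: (x − 22.472)² + (y + 49.217)² = 15.7566568046²
eq2: (x + 16.725)² + (y + 37.237)² = 54.2259700899²
eq3: (x + 23.806)² + (y − 24.639)² = 91.3949829840²
eq1−eq3, eq1−eq2 (x²,y² cancel):
  -92.556·x + 147.712·y = -9858.268597
  -78.394·x + 23.960·y = -3953.167678
det = -92.556·23.960 − 147.712·-78.394 = 9362.092768
x = (-9858.268597·23.960 − 147.712·-3953.167678) / 9362.092768 = 37.141929
y = (-92.556·-3953.167678 − -9858.268597·-78.394) / 9362.092768 = -43.466747
|P − Q| = √((37.141929 − -20.249)² + (-43.466747 − 25.552)²) = 89.762499

89.762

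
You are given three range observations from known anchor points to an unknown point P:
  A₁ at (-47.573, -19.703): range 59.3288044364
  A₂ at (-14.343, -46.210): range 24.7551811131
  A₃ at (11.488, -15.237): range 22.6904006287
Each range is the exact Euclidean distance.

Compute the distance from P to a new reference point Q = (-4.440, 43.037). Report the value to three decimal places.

81.919

eq1: (x + 47.573)² + (y + 19.703)² = 59.3288044364²
eq2: (x + 14.343)² + (y + 46.210)² = 24.7551811131²
eq3: (x − 11.488)² + (y + 15.237)² = 22.6904006287²
eq3−eq1, eq3−eq2 (x²,y² cancel):
  -118.122·x − 8.932·y = -717.794530
  -51.662·x − 61.946·y = 1878.980725
det = -118.122·-61.946 − -8.932·-51.662 = 6855.740428
x = (-717.794530·-61.946 − -8.932·1878.980725) / 6855.740428 = 8.933762
y = (-118.122·1878.980725 − -717.794530·-51.662) / 6855.740428 = -37.783178
|P − Q| = √((8.933762 − -4.440)² + (-37.783178 − 43.037)²) = 81.919221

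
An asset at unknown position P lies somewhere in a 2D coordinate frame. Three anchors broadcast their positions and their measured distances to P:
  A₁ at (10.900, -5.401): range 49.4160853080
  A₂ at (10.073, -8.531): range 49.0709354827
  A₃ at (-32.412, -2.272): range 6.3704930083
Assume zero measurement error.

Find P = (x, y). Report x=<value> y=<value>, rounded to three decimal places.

eq1: (x − 10.900)² + (y + 5.401)² = 49.4160853080²
eq2: (x − 10.073)² + (y + 8.531)² = 49.0709354827²
eq3: (x + 32.412)² + (y + 2.272)² = 6.3704930083²
eq2−eq3, eq2−eq1 (x²,y² cancel):
  -84.970·x + 12.518·y = 3248.829966
  1.654·x + 6.260·y = -60.255267
det = -84.970·6.260 − 12.518·1.654 = -552.616972
x = (3248.829966·6.260 − 12.518·-60.255267) / -552.616972 = -38.167396
y = (-84.970·-60.255267 − 3248.829966·1.654) / -552.616972 = 0.459043

x=-38.167 y=0.459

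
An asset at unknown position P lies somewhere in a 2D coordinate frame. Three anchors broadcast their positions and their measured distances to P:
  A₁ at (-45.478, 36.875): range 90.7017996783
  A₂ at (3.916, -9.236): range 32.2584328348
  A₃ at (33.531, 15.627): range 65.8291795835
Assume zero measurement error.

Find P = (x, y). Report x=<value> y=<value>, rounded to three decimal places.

eq1: (x + 45.478)² + (y − 36.875)² = 90.7017996783²
eq2: (x − 3.916)² + (y + 9.236)² = 32.2584328348²
eq3: (x − 33.531)² + (y − 15.627)² = 65.8291795835²
eq3−eq1, eq3−eq2 (x²,y² cancel):
  -158.018·x + 42.496·y = -1833.852561
  -59.230·x − 49.726·y = 2024.982058
det = -158.018·-49.726 − 42.496·-59.230 = 10374.641148
x = (-1833.852561·-49.726 − 42.496·2024.982058) / 10374.641148 = 0.495103
y = (-158.018·2024.982058 − -1833.852561·-59.230) / 10374.641148 = -41.312533

x=0.495 y=-41.313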